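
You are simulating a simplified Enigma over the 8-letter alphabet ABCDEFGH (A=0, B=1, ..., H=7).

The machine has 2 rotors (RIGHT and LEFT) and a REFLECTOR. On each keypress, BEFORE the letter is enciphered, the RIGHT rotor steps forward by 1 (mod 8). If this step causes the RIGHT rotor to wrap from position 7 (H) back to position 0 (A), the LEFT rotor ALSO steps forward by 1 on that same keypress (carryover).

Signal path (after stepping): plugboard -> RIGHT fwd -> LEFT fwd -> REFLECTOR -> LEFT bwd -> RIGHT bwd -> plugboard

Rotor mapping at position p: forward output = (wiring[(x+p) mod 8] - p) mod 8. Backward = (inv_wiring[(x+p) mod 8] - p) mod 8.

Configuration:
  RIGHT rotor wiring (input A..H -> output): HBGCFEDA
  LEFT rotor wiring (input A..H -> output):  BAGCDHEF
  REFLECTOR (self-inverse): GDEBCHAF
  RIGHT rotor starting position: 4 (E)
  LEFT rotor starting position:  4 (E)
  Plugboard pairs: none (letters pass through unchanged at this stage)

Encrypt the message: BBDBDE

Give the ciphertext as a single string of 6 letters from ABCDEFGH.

Char 1 ('B'): step: R->5, L=4; B->plug->B->R->G->L->C->refl->E->L'->F->R'->G->plug->G
Char 2 ('B'): step: R->6, L=4; B->plug->B->R->C->L->A->refl->G->L'->H->R'->G->plug->G
Char 3 ('D'): step: R->7, L=4; D->plug->D->R->H->L->G->refl->A->L'->C->R'->C->plug->C
Char 4 ('B'): step: R->0, L->5 (L advanced); B->plug->B->R->B->L->H->refl->F->L'->G->R'->C->plug->C
Char 5 ('D'): step: R->1, L=5; D->plug->D->R->E->L->D->refl->B->L'->F->R'->B->plug->B
Char 6 ('E'): step: R->2, L=5; E->plug->E->R->B->L->H->refl->F->L'->G->R'->F->plug->F

Answer: GGCCBF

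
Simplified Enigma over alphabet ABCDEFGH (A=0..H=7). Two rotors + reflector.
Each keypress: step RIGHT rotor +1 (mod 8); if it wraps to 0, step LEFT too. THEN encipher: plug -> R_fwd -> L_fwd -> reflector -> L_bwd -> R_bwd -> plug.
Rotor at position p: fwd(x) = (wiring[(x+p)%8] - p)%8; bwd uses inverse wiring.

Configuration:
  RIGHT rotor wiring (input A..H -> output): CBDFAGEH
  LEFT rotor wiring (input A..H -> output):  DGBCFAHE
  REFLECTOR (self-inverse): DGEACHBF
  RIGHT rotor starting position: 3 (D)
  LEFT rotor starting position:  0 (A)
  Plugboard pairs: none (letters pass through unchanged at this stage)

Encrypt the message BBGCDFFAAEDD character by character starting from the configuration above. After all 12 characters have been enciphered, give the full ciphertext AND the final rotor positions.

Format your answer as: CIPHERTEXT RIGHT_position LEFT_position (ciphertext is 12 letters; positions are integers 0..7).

Answer: HHBFADEBCGFA 7 1

Derivation:
Char 1 ('B'): step: R->4, L=0; B->plug->B->R->C->L->B->refl->G->L'->B->R'->H->plug->H
Char 2 ('B'): step: R->5, L=0; B->plug->B->R->H->L->E->refl->C->L'->D->R'->H->plug->H
Char 3 ('G'): step: R->6, L=0; G->plug->G->R->C->L->B->refl->G->L'->B->R'->B->plug->B
Char 4 ('C'): step: R->7, L=0; C->plug->C->R->C->L->B->refl->G->L'->B->R'->F->plug->F
Char 5 ('D'): step: R->0, L->1 (L advanced); D->plug->D->R->F->L->G->refl->B->L'->C->R'->A->plug->A
Char 6 ('F'): step: R->1, L=1; F->plug->F->R->D->L->E->refl->C->L'->H->R'->D->plug->D
Char 7 ('F'): step: R->2, L=1; F->plug->F->R->F->L->G->refl->B->L'->C->R'->E->plug->E
Char 8 ('A'): step: R->3, L=1; A->plug->A->R->C->L->B->refl->G->L'->F->R'->B->plug->B
Char 9 ('A'): step: R->4, L=1; A->plug->A->R->E->L->H->refl->F->L'->A->R'->C->plug->C
Char 10 ('E'): step: R->5, L=1; E->plug->E->R->E->L->H->refl->F->L'->A->R'->G->plug->G
Char 11 ('D'): step: R->6, L=1; D->plug->D->R->D->L->E->refl->C->L'->H->R'->F->plug->F
Char 12 ('D'): step: R->7, L=1; D->plug->D->R->E->L->H->refl->F->L'->A->R'->A->plug->A
Final: ciphertext=HHBFADEBCGFA, RIGHT=7, LEFT=1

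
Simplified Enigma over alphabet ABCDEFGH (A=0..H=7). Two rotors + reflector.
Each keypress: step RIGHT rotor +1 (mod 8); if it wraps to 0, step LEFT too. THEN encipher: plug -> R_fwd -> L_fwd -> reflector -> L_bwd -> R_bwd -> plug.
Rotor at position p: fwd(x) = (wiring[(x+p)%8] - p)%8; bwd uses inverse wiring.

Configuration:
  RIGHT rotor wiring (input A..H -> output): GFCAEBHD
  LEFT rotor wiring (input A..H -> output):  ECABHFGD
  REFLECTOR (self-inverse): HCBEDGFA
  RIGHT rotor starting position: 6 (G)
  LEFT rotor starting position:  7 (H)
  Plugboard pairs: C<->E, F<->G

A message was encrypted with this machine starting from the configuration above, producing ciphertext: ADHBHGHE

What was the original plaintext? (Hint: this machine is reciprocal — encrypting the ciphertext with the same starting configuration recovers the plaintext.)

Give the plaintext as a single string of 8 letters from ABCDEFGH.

Answer: DFGCCECD

Derivation:
Char 1 ('A'): step: R->7, L=7; A->plug->A->R->E->L->C->refl->B->L'->D->R'->D->plug->D
Char 2 ('D'): step: R->0, L->0 (L advanced); D->plug->D->R->A->L->E->refl->D->L'->H->R'->G->plug->F
Char 3 ('H'): step: R->1, L=0; H->plug->H->R->F->L->F->refl->G->L'->G->R'->F->plug->G
Char 4 ('B'): step: R->2, L=0; B->plug->B->R->G->L->G->refl->F->L'->F->R'->E->plug->C
Char 5 ('H'): step: R->3, L=0; H->plug->H->R->H->L->D->refl->E->L'->A->R'->E->plug->C
Char 6 ('G'): step: R->4, L=0; G->plug->F->R->B->L->C->refl->B->L'->D->R'->C->plug->E
Char 7 ('H'): step: R->5, L=0; H->plug->H->R->H->L->D->refl->E->L'->A->R'->E->plug->C
Char 8 ('E'): step: R->6, L=0; E->plug->C->R->A->L->E->refl->D->L'->H->R'->D->plug->D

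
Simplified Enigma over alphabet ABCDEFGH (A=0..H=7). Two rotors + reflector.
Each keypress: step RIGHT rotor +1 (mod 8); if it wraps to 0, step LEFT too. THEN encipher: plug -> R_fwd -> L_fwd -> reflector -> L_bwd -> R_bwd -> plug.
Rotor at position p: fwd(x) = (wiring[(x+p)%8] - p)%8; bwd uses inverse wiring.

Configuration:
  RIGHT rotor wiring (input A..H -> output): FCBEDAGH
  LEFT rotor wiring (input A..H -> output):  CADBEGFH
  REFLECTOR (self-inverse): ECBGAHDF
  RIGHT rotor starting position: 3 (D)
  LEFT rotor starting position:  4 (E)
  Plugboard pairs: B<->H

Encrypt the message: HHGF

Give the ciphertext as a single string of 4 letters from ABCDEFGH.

Answer: DCAC

Derivation:
Char 1 ('H'): step: R->4, L=4; H->plug->B->R->E->L->G->refl->D->L'->D->R'->D->plug->D
Char 2 ('H'): step: R->5, L=4; H->plug->B->R->B->L->C->refl->B->L'->C->R'->C->plug->C
Char 3 ('G'): step: R->6, L=4; G->plug->G->R->F->L->E->refl->A->L'->A->R'->A->plug->A
Char 4 ('F'): step: R->7, L=4; F->plug->F->R->E->L->G->refl->D->L'->D->R'->C->plug->C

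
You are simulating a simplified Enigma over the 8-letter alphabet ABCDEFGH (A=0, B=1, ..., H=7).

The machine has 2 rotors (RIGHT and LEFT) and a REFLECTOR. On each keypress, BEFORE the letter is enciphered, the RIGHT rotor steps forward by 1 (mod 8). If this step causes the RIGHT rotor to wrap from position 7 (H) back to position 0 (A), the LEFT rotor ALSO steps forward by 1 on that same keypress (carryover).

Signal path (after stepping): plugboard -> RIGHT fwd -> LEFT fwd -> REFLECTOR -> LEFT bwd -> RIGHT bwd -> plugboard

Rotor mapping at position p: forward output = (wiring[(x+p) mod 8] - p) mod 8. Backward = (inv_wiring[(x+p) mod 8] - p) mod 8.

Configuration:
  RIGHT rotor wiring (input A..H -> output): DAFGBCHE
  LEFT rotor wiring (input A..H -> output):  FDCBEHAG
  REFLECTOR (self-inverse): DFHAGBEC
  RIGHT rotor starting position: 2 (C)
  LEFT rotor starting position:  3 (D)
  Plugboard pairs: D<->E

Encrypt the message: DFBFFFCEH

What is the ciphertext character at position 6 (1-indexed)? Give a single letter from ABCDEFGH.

Char 1 ('D'): step: R->3, L=3; D->plug->E->R->B->L->B->refl->F->L'->D->R'->A->plug->A
Char 2 ('F'): step: R->4, L=3; F->plug->F->R->E->L->D->refl->A->L'->G->R'->B->plug->B
Char 3 ('B'): step: R->5, L=3; B->plug->B->R->C->L->E->refl->G->L'->A->R'->F->plug->F
Char 4 ('F'): step: R->6, L=3; F->plug->F->R->A->L->G->refl->E->L'->C->R'->D->plug->E
Char 5 ('F'): step: R->7, L=3; F->plug->F->R->C->L->E->refl->G->L'->A->R'->H->plug->H
Char 6 ('F'): step: R->0, L->4 (L advanced); F->plug->F->R->C->L->E->refl->G->L'->G->R'->D->plug->E

E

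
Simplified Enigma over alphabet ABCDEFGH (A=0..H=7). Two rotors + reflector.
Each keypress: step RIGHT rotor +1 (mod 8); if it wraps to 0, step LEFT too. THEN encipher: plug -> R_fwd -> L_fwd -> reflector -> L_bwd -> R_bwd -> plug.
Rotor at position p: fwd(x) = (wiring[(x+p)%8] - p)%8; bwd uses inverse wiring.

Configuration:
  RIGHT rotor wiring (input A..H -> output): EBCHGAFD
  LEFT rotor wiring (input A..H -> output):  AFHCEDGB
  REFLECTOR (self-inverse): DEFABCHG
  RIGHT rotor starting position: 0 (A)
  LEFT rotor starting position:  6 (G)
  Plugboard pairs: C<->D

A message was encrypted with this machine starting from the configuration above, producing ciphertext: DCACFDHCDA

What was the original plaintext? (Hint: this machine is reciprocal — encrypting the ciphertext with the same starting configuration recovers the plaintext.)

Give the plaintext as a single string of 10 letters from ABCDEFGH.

Answer: HEDAECCDBB

Derivation:
Char 1 ('D'): step: R->1, L=6; D->plug->C->R->G->L->G->refl->H->L'->D->R'->H->plug->H
Char 2 ('C'): step: R->2, L=6; C->plug->D->R->G->L->G->refl->H->L'->D->R'->E->plug->E
Char 3 ('A'): step: R->3, L=6; A->plug->A->R->E->L->B->refl->E->L'->F->R'->C->plug->D
Char 4 ('C'): step: R->4, L=6; C->plug->D->R->H->L->F->refl->C->L'->C->R'->A->plug->A
Char 5 ('F'): step: R->5, L=6; F->plug->F->R->F->L->E->refl->B->L'->E->R'->E->plug->E
Char 6 ('D'): step: R->6, L=6; D->plug->C->R->G->L->G->refl->H->L'->D->R'->D->plug->C
Char 7 ('H'): step: R->7, L=6; H->plug->H->R->G->L->G->refl->H->L'->D->R'->D->plug->C
Char 8 ('C'): step: R->0, L->7 (L advanced); C->plug->D->R->H->L->H->refl->G->L'->C->R'->C->plug->D
Char 9 ('D'): step: R->1, L=7; D->plug->C->R->G->L->E->refl->B->L'->B->R'->B->plug->B
Char 10 ('A'): step: R->2, L=7; A->plug->A->R->A->L->C->refl->F->L'->F->R'->B->plug->B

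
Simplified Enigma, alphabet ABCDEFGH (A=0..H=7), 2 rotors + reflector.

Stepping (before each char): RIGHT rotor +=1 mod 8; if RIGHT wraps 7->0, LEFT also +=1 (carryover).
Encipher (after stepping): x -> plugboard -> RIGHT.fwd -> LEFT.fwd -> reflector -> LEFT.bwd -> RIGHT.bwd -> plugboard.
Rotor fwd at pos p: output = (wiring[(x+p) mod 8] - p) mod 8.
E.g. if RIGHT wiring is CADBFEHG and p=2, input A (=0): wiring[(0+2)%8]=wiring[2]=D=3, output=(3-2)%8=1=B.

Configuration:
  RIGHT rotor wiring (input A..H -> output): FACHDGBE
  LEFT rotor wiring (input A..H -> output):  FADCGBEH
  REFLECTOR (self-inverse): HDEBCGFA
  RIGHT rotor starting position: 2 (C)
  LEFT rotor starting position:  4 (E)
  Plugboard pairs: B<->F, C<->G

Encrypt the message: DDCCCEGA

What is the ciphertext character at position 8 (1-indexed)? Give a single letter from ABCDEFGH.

Char 1 ('D'): step: R->3, L=4; D->plug->D->R->G->L->H->refl->A->L'->C->R'->F->plug->B
Char 2 ('D'): step: R->4, L=4; D->plug->D->R->A->L->C->refl->E->L'->F->R'->C->plug->G
Char 3 ('C'): step: R->5, L=4; C->plug->G->R->C->L->A->refl->H->L'->G->R'->H->plug->H
Char 4 ('C'): step: R->6, L=4; C->plug->G->R->F->L->E->refl->C->L'->A->R'->H->plug->H
Char 5 ('C'): step: R->7, L=4; C->plug->G->R->H->L->G->refl->F->L'->B->R'->C->plug->G
Char 6 ('E'): step: R->0, L->5 (L advanced); E->plug->E->R->D->L->A->refl->H->L'->B->R'->G->plug->C
Char 7 ('G'): step: R->1, L=5; G->plug->C->R->G->L->F->refl->G->L'->F->R'->E->plug->E
Char 8 ('A'): step: R->2, L=5; A->plug->A->R->A->L->E->refl->C->L'->C->R'->F->plug->B

B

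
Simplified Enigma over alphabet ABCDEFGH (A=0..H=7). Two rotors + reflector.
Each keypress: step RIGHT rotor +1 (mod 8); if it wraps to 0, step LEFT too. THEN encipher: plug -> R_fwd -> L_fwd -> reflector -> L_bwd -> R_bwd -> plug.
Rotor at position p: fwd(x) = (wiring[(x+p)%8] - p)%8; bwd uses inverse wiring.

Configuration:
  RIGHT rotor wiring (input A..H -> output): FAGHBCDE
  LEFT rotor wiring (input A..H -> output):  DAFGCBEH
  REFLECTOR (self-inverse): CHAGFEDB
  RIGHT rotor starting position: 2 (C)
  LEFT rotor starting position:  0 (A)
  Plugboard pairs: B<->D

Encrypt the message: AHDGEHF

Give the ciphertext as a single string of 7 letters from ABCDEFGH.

Char 1 ('A'): step: R->3, L=0; A->plug->A->R->E->L->C->refl->A->L'->B->R'->E->plug->E
Char 2 ('H'): step: R->4, L=0; H->plug->H->R->D->L->G->refl->D->L'->A->R'->D->plug->B
Char 3 ('D'): step: R->5, L=0; D->plug->B->R->G->L->E->refl->F->L'->C->R'->G->plug->G
Char 4 ('G'): step: R->6, L=0; G->plug->G->R->D->L->G->refl->D->L'->A->R'->E->plug->E
Char 5 ('E'): step: R->7, L=0; E->plug->E->R->A->L->D->refl->G->L'->D->R'->G->plug->G
Char 6 ('H'): step: R->0, L->1 (L advanced); H->plug->H->R->E->L->A->refl->C->L'->H->R'->D->plug->B
Char 7 ('F'): step: R->1, L=1; F->plug->F->R->C->L->F->refl->E->L'->B->R'->E->plug->E

Answer: EBGEGBE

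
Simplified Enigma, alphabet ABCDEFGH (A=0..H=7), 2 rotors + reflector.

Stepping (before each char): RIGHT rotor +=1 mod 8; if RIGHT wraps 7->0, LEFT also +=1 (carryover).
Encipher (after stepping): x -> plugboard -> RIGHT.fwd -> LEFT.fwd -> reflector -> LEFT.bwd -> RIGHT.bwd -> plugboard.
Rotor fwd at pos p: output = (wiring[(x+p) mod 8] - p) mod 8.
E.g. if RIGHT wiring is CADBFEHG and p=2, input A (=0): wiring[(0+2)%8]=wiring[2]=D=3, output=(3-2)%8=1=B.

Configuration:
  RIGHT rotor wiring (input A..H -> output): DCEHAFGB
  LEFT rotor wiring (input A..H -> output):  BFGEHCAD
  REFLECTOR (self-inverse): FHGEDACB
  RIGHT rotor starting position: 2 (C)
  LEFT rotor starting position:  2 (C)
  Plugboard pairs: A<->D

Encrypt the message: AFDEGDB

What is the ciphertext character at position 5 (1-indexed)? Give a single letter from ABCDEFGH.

Char 1 ('A'): step: R->3, L=2; A->plug->D->R->D->L->A->refl->F->L'->C->R'->C->plug->C
Char 2 ('F'): step: R->4, L=2; F->plug->F->R->G->L->H->refl->B->L'->F->R'->D->plug->A
Char 3 ('D'): step: R->5, L=2; D->plug->A->R->A->L->E->refl->D->L'->H->R'->F->plug->F
Char 4 ('E'): step: R->6, L=2; E->plug->E->R->G->L->H->refl->B->L'->F->R'->C->plug->C
Char 5 ('G'): step: R->7, L=2; G->plug->G->R->G->L->H->refl->B->L'->F->R'->D->plug->A

A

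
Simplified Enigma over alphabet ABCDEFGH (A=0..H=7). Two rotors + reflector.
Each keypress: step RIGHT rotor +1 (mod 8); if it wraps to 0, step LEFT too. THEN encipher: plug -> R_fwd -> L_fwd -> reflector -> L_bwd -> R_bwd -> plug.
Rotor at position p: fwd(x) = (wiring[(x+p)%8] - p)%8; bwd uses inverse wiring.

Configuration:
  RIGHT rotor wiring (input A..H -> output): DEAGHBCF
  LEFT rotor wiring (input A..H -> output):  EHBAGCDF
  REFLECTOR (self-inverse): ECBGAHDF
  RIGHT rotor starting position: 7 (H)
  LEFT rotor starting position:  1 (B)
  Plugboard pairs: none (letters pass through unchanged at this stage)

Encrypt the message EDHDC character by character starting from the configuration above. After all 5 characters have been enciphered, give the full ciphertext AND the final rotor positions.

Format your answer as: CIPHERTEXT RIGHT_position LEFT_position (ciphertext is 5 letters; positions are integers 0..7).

Answer: CGFFG 4 2

Derivation:
Char 1 ('E'): step: R->0, L->2 (L advanced); E->plug->E->R->H->L->F->refl->H->L'->A->R'->C->plug->C
Char 2 ('D'): step: R->1, L=2; D->plug->D->R->G->L->C->refl->B->L'->E->R'->G->plug->G
Char 3 ('H'): step: R->2, L=2; H->plug->H->R->C->L->E->refl->A->L'->D->R'->F->plug->F
Char 4 ('D'): step: R->3, L=2; D->plug->D->R->H->L->F->refl->H->L'->A->R'->F->plug->F
Char 5 ('C'): step: R->4, L=2; C->plug->C->R->G->L->C->refl->B->L'->E->R'->G->plug->G
Final: ciphertext=CGFFG, RIGHT=4, LEFT=2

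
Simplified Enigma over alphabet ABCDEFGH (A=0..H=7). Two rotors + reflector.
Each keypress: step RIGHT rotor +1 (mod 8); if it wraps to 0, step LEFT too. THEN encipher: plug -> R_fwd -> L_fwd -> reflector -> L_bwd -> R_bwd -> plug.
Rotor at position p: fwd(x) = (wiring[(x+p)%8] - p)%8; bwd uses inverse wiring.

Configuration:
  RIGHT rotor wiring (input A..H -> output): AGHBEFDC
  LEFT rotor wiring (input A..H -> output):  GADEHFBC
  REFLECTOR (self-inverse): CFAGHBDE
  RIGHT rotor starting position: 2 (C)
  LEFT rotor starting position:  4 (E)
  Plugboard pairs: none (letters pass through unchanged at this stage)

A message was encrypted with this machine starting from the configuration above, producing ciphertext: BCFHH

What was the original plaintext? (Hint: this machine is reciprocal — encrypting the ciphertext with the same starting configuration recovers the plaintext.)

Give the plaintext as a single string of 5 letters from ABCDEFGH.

Char 1 ('B'): step: R->3, L=4; B->plug->B->R->B->L->B->refl->F->L'->C->R'->C->plug->C
Char 2 ('C'): step: R->4, L=4; C->plug->C->R->H->L->A->refl->C->L'->E->R'->E->plug->E
Char 3 ('F'): step: R->5, L=4; F->plug->F->R->C->L->F->refl->B->L'->B->R'->E->plug->E
Char 4 ('H'): step: R->6, L=4; H->plug->H->R->H->L->A->refl->C->L'->E->R'->B->plug->B
Char 5 ('H'): step: R->7, L=4; H->plug->H->R->E->L->C->refl->A->L'->H->R'->C->plug->C

Answer: CEEBC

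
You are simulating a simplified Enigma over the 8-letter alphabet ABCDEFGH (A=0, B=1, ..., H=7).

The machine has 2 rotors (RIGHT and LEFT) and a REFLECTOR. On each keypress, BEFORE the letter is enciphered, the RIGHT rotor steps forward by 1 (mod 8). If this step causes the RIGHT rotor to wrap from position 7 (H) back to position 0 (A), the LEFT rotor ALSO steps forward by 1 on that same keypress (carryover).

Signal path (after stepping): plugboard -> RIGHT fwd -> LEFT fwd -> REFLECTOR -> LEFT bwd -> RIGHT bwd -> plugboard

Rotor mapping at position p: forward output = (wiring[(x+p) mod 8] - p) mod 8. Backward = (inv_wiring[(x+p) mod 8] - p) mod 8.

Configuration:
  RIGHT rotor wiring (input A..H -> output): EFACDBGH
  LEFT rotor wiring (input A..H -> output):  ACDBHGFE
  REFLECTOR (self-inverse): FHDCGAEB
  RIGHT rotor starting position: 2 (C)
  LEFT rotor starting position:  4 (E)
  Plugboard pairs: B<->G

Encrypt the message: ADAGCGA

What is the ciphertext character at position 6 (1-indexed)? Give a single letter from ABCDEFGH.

Char 1 ('A'): step: R->3, L=4; A->plug->A->R->H->L->F->refl->A->L'->D->R'->D->plug->D
Char 2 ('D'): step: R->4, L=4; D->plug->D->R->D->L->A->refl->F->L'->H->R'->A->plug->A
Char 3 ('A'): step: R->5, L=4; A->plug->A->R->E->L->E->refl->G->L'->F->R'->G->plug->B
Char 4 ('G'): step: R->6, L=4; G->plug->B->R->B->L->C->refl->D->L'->A->R'->A->plug->A
Char 5 ('C'): step: R->7, L=4; C->plug->C->R->G->L->H->refl->B->L'->C->R'->G->plug->B
Char 6 ('G'): step: R->0, L->5 (L advanced); G->plug->B->R->F->L->G->refl->E->L'->G->R'->G->plug->B

B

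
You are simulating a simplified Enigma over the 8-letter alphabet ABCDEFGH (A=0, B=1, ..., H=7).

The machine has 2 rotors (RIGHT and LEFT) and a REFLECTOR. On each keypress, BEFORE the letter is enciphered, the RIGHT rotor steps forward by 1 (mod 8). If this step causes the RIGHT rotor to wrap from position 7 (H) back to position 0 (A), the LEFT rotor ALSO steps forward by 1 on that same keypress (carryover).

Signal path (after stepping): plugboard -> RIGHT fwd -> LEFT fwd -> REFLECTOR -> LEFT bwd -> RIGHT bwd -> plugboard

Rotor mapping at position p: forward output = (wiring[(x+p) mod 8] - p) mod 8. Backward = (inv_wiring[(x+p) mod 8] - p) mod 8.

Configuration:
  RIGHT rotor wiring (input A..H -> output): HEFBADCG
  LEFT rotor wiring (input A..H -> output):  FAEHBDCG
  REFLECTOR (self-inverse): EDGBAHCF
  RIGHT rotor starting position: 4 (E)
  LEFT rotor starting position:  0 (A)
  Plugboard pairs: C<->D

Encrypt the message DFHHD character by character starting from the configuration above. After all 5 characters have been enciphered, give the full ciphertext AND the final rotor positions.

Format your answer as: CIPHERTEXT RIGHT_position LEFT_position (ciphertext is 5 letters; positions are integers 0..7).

Char 1 ('D'): step: R->5, L=0; D->plug->C->R->B->L->A->refl->E->L'->C->R'->D->plug->C
Char 2 ('F'): step: R->6, L=0; F->plug->F->R->D->L->H->refl->F->L'->A->R'->B->plug->B
Char 3 ('H'): step: R->7, L=0; H->plug->H->R->D->L->H->refl->F->L'->A->R'->B->plug->B
Char 4 ('H'): step: R->0, L->1 (L advanced); H->plug->H->R->G->L->F->refl->H->L'->A->R'->E->plug->E
Char 5 ('D'): step: R->1, L=1; D->plug->C->R->A->L->H->refl->F->L'->G->R'->H->plug->H
Final: ciphertext=CBBEH, RIGHT=1, LEFT=1

Answer: CBBEH 1 1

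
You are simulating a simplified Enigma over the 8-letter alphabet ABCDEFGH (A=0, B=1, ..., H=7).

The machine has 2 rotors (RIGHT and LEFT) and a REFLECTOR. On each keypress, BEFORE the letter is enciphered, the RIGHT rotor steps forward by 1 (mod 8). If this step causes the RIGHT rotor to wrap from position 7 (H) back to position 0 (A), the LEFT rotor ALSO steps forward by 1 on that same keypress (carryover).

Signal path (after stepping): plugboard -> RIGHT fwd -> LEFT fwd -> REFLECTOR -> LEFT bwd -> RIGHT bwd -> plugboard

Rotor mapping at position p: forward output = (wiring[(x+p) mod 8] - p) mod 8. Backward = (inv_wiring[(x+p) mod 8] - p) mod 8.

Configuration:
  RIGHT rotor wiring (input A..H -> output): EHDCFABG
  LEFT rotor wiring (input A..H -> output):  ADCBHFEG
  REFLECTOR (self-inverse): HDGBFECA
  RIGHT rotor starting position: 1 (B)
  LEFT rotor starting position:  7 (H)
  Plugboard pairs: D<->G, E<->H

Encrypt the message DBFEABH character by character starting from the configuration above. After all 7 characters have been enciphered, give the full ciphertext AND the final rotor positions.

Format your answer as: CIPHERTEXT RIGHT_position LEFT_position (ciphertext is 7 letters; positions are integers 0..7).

Answer: HAADGCE 0 0

Derivation:
Char 1 ('D'): step: R->2, L=7; D->plug->G->R->C->L->E->refl->F->L'->H->R'->E->plug->H
Char 2 ('B'): step: R->3, L=7; B->plug->B->R->C->L->E->refl->F->L'->H->R'->A->plug->A
Char 3 ('F'): step: R->4, L=7; F->plug->F->R->D->L->D->refl->B->L'->B->R'->A->plug->A
Char 4 ('E'): step: R->5, L=7; E->plug->H->R->A->L->H->refl->A->L'->F->R'->G->plug->D
Char 5 ('A'): step: R->6, L=7; A->plug->A->R->D->L->D->refl->B->L'->B->R'->D->plug->G
Char 6 ('B'): step: R->7, L=7; B->plug->B->R->F->L->A->refl->H->L'->A->R'->C->plug->C
Char 7 ('H'): step: R->0, L->0 (L advanced); H->plug->E->R->F->L->F->refl->E->L'->G->R'->H->plug->E
Final: ciphertext=HAADGCE, RIGHT=0, LEFT=0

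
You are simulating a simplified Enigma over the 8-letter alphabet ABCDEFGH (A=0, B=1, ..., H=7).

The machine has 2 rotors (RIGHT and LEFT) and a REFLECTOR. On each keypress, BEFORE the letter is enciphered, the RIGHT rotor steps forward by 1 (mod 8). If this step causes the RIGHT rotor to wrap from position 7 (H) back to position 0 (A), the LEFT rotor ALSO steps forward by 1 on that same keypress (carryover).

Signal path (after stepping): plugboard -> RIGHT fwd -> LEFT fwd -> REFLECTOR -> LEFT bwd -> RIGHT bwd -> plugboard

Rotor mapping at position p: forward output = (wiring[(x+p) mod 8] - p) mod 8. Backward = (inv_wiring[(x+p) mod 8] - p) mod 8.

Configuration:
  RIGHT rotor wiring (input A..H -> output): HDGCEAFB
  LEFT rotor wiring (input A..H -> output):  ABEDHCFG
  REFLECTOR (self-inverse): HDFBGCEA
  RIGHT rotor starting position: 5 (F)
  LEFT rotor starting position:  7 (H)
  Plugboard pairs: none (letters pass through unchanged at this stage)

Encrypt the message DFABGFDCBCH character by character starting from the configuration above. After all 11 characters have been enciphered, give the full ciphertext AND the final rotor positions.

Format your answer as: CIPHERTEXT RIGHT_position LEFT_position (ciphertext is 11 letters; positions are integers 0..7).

Char 1 ('D'): step: R->6, L=7; D->plug->D->R->F->L->A->refl->H->L'->A->R'->E->plug->E
Char 2 ('F'): step: R->7, L=7; F->plug->F->R->F->L->A->refl->H->L'->A->R'->B->plug->B
Char 3 ('A'): step: R->0, L->0 (L advanced); A->plug->A->R->H->L->G->refl->E->L'->C->R'->D->plug->D
Char 4 ('B'): step: R->1, L=0; B->plug->B->R->F->L->C->refl->F->L'->G->R'->H->plug->H
Char 5 ('G'): step: R->2, L=0; G->plug->G->R->F->L->C->refl->F->L'->G->R'->D->plug->D
Char 6 ('F'): step: R->3, L=0; F->plug->F->R->E->L->H->refl->A->L'->A->R'->G->plug->G
Char 7 ('D'): step: R->4, L=0; D->plug->D->R->F->L->C->refl->F->L'->G->R'->H->plug->H
Char 8 ('C'): step: R->5, L=0; C->plug->C->R->E->L->H->refl->A->L'->A->R'->B->plug->B
Char 9 ('B'): step: R->6, L=0; B->plug->B->R->D->L->D->refl->B->L'->B->R'->C->plug->C
Char 10 ('C'): step: R->7, L=0; C->plug->C->R->E->L->H->refl->A->L'->A->R'->B->plug->B
Char 11 ('H'): step: R->0, L->1 (L advanced); H->plug->H->R->B->L->D->refl->B->L'->E->R'->E->plug->E
Final: ciphertext=EBDHDGHBCBE, RIGHT=0, LEFT=1

Answer: EBDHDGHBCBE 0 1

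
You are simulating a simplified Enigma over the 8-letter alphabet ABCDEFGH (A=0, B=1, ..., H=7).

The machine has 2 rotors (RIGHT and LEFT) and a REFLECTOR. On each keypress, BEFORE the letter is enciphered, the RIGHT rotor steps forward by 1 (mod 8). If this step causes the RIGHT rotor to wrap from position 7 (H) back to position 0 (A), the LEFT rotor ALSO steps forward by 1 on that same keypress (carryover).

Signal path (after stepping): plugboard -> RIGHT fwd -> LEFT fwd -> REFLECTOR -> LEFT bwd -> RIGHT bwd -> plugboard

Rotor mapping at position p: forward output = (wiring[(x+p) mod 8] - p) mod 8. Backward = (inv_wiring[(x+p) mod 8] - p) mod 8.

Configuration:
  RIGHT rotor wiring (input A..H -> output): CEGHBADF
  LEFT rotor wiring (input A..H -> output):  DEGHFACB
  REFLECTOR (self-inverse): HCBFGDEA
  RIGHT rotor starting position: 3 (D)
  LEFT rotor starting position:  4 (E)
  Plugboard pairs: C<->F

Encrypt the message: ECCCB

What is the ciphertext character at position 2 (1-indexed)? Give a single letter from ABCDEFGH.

Char 1 ('E'): step: R->4, L=4; E->plug->E->R->G->L->C->refl->B->L'->A->R'->F->plug->C
Char 2 ('C'): step: R->5, L=4; C->plug->F->R->B->L->E->refl->G->L'->C->R'->G->plug->G

G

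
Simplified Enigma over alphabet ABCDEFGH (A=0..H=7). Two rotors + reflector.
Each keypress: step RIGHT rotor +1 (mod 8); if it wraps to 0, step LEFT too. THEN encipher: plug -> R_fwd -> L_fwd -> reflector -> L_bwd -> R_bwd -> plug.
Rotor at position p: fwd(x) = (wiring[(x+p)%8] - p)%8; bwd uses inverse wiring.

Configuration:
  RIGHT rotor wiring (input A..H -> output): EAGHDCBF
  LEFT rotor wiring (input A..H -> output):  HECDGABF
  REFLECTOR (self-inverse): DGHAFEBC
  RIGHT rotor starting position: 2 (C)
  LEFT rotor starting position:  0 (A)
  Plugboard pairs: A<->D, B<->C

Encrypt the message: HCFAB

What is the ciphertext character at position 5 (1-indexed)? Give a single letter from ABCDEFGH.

Char 1 ('H'): step: R->3, L=0; H->plug->H->R->D->L->D->refl->A->L'->F->R'->G->plug->G
Char 2 ('C'): step: R->4, L=0; C->plug->B->R->G->L->B->refl->G->L'->E->R'->F->plug->F
Char 3 ('F'): step: R->5, L=0; F->plug->F->R->B->L->E->refl->F->L'->H->R'->D->plug->A
Char 4 ('A'): step: R->6, L=0; A->plug->D->R->C->L->C->refl->H->L'->A->R'->E->plug->E
Char 5 ('B'): step: R->7, L=0; B->plug->C->R->B->L->E->refl->F->L'->H->R'->D->plug->A

A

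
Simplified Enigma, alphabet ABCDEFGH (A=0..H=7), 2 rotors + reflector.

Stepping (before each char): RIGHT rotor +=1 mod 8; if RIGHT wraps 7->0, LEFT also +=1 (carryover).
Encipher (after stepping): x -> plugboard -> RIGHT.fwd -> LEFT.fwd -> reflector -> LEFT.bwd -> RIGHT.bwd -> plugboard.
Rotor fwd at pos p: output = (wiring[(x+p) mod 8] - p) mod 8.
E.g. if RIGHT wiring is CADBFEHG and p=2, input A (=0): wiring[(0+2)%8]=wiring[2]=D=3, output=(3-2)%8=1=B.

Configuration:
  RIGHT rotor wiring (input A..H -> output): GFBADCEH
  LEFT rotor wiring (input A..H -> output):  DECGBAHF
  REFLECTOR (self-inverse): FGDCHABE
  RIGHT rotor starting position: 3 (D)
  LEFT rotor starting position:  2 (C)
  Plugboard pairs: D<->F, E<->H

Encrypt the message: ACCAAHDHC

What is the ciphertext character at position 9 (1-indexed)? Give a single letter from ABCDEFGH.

Char 1 ('A'): step: R->4, L=2; A->plug->A->R->H->L->C->refl->D->L'->F->R'->G->plug->G
Char 2 ('C'): step: R->5, L=2; C->plug->C->R->C->L->H->refl->E->L'->B->R'->D->plug->F
Char 3 ('C'): step: R->6, L=2; C->plug->C->R->A->L->A->refl->F->L'->E->R'->H->plug->E
Char 4 ('A'): step: R->7, L=2; A->plug->A->R->A->L->A->refl->F->L'->E->R'->F->plug->D
Char 5 ('A'): step: R->0, L->3 (L advanced); A->plug->A->R->G->L->B->refl->G->L'->B->R'->C->plug->C
Char 6 ('H'): step: R->1, L=3; H->plug->E->R->B->L->G->refl->B->L'->G->R'->G->plug->G
Char 7 ('D'): step: R->2, L=3; D->plug->F->R->F->L->A->refl->F->L'->C->R'->E->plug->H
Char 8 ('H'): step: R->3, L=3; H->plug->E->R->E->L->C->refl->D->L'->A->R'->B->plug->B
Char 9 ('C'): step: R->4, L=3; C->plug->C->R->A->L->D->refl->C->L'->E->R'->H->plug->E

E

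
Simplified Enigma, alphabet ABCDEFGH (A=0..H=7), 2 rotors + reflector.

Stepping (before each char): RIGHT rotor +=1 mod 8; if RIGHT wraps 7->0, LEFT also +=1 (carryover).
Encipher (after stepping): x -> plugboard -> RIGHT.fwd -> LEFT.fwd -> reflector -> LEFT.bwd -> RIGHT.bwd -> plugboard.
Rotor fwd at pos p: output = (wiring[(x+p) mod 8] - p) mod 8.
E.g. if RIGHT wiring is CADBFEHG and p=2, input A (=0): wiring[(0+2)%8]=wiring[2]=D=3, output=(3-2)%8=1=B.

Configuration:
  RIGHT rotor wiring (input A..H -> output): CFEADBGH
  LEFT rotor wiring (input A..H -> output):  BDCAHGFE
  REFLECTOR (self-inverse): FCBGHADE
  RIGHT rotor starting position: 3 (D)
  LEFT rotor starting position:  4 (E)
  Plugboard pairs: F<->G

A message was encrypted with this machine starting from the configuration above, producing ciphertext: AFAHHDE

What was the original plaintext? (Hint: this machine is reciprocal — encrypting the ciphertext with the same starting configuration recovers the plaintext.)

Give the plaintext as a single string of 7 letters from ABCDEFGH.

Char 1 ('A'): step: R->4, L=4; A->plug->A->R->H->L->E->refl->H->L'->F->R'->B->plug->B
Char 2 ('F'): step: R->5, L=4; F->plug->G->R->D->L->A->refl->F->L'->E->R'->A->plug->A
Char 3 ('A'): step: R->6, L=4; A->plug->A->R->A->L->D->refl->G->L'->G->R'->E->plug->E
Char 4 ('H'): step: R->7, L=4; H->plug->H->R->H->L->E->refl->H->L'->F->R'->D->plug->D
Char 5 ('H'): step: R->0, L->5 (L advanced); H->plug->H->R->H->L->C->refl->B->L'->A->R'->D->plug->D
Char 6 ('D'): step: R->1, L=5; D->plug->D->R->C->L->H->refl->E->L'->D->R'->B->plug->B
Char 7 ('E'): step: R->2, L=5; E->plug->E->R->E->L->G->refl->D->L'->G->R'->B->plug->B

Answer: BAEDDBB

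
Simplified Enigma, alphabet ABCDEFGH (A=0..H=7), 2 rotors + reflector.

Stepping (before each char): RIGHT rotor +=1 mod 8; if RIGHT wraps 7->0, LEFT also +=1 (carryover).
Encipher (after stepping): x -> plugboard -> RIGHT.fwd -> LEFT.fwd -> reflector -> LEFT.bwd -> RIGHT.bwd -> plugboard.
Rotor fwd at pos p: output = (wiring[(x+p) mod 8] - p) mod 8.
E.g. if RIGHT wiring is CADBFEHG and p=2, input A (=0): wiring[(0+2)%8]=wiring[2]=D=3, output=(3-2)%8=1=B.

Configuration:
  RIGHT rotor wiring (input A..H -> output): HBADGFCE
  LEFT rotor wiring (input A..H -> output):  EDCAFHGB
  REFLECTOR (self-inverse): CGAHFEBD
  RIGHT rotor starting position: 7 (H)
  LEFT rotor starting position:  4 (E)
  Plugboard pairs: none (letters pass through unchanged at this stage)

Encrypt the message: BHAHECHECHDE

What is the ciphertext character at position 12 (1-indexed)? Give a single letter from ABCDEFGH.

Char 1 ('B'): step: R->0, L->5 (L advanced); B->plug->B->R->B->L->B->refl->G->L'->E->R'->H->plug->H
Char 2 ('H'): step: R->1, L=5; H->plug->H->R->G->L->D->refl->H->L'->D->R'->G->plug->G
Char 3 ('A'): step: R->2, L=5; A->plug->A->R->G->L->D->refl->H->L'->D->R'->D->plug->D
Char 4 ('H'): step: R->3, L=5; H->plug->H->R->F->L->F->refl->E->L'->C->R'->C->plug->C
Char 5 ('E'): step: R->4, L=5; E->plug->E->R->D->L->H->refl->D->L'->G->R'->C->plug->C
Char 6 ('C'): step: R->5, L=5; C->plug->C->R->H->L->A->refl->C->L'->A->R'->A->plug->A
Char 7 ('H'): step: R->6, L=5; H->plug->H->R->H->L->A->refl->C->L'->A->R'->G->plug->G
Char 8 ('E'): step: R->7, L=5; E->plug->E->R->E->L->G->refl->B->L'->B->R'->D->plug->D
Char 9 ('C'): step: R->0, L->6 (L advanced); C->plug->C->R->A->L->A->refl->C->L'->F->R'->F->plug->F
Char 10 ('H'): step: R->1, L=6; H->plug->H->R->G->L->H->refl->D->L'->B->R'->F->plug->F
Char 11 ('D'): step: R->2, L=6; D->plug->D->R->D->L->F->refl->E->L'->E->R'->C->plug->C
Char 12 ('E'): step: R->3, L=6; E->plug->E->R->B->L->D->refl->H->L'->G->R'->G->plug->G

G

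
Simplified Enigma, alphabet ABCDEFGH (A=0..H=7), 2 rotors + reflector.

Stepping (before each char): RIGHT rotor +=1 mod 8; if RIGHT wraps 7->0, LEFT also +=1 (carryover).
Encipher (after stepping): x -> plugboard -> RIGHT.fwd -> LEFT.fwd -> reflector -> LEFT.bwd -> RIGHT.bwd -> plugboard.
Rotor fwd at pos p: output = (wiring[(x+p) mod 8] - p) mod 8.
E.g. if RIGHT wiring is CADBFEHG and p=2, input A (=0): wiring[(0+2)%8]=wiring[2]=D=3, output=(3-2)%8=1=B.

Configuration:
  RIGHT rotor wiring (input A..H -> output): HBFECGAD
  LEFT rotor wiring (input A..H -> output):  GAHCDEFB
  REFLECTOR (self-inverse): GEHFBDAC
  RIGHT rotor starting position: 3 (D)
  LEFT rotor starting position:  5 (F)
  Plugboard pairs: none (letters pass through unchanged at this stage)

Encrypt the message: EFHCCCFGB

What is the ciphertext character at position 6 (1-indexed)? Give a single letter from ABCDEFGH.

Char 1 ('E'): step: R->4, L=5; E->plug->E->R->D->L->B->refl->E->L'->C->R'->B->plug->B
Char 2 ('F'): step: R->5, L=5; F->plug->F->R->A->L->H->refl->C->L'->F->R'->H->plug->H
Char 3 ('H'): step: R->6, L=5; H->plug->H->R->A->L->H->refl->C->L'->F->R'->B->plug->B
Char 4 ('C'): step: R->7, L=5; C->plug->C->R->C->L->E->refl->B->L'->D->R'->F->plug->F
Char 5 ('C'): step: R->0, L->6 (L advanced); C->plug->C->R->F->L->E->refl->B->L'->E->R'->D->plug->D
Char 6 ('C'): step: R->1, L=6; C->plug->C->R->D->L->C->refl->H->L'->A->R'->A->plug->A

A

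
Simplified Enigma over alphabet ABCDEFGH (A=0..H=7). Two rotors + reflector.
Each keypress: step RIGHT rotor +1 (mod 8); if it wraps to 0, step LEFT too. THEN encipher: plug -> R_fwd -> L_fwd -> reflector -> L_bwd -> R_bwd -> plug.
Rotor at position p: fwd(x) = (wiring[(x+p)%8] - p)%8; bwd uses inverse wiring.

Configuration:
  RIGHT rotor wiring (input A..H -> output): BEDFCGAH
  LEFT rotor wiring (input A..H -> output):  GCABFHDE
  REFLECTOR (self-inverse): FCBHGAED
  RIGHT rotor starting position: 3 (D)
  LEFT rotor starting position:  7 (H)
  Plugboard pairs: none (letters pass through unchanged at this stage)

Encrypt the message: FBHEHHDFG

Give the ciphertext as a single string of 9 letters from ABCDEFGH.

Answer: ADDAGFHDF

Derivation:
Char 1 ('F'): step: R->4, L=7; F->plug->F->R->A->L->F->refl->A->L'->G->R'->A->plug->A
Char 2 ('B'): step: R->5, L=7; B->plug->B->R->D->L->B->refl->C->L'->E->R'->D->plug->D
Char 3 ('H'): step: R->6, L=7; H->plug->H->R->A->L->F->refl->A->L'->G->R'->D->plug->D
Char 4 ('E'): step: R->7, L=7; E->plug->E->R->G->L->A->refl->F->L'->A->R'->A->plug->A
Char 5 ('H'): step: R->0, L->0 (L advanced); H->plug->H->R->H->L->E->refl->G->L'->A->R'->G->plug->G
Char 6 ('H'): step: R->1, L=0; H->plug->H->R->A->L->G->refl->E->L'->H->R'->F->plug->F
Char 7 ('D'): step: R->2, L=0; D->plug->D->R->E->L->F->refl->A->L'->C->R'->H->plug->H
Char 8 ('F'): step: R->3, L=0; F->plug->F->R->G->L->D->refl->H->L'->F->R'->D->plug->D
Char 9 ('G'): step: R->4, L=0; G->plug->G->R->H->L->E->refl->G->L'->A->R'->F->plug->F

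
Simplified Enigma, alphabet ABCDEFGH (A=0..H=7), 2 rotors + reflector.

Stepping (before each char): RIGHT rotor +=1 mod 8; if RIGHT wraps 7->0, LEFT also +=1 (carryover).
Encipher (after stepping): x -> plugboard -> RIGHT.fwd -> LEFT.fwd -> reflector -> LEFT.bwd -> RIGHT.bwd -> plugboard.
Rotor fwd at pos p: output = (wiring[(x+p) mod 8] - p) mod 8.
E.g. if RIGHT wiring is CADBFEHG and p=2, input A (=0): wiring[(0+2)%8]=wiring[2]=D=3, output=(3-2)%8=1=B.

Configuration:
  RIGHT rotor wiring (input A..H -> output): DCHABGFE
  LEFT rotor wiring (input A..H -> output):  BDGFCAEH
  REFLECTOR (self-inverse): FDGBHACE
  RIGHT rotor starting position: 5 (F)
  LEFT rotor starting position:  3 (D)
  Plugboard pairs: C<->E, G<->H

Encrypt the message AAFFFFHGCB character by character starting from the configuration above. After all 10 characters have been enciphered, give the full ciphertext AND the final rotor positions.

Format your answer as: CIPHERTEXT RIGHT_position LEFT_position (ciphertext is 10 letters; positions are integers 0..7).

Answer: HDDGDBCFEF 7 4

Derivation:
Char 1 ('A'): step: R->6, L=3; A->plug->A->R->H->L->D->refl->B->L'->D->R'->G->plug->H
Char 2 ('A'): step: R->7, L=3; A->plug->A->R->F->L->G->refl->C->L'->A->R'->D->plug->D
Char 3 ('F'): step: R->0, L->4 (L advanced); F->plug->F->R->G->L->C->refl->G->L'->A->R'->D->plug->D
Char 4 ('F'): step: R->1, L=4; F->plug->F->R->E->L->F->refl->A->L'->C->R'->H->plug->G
Char 5 ('F'): step: R->2, L=4; F->plug->F->R->C->L->A->refl->F->L'->E->R'->D->plug->D
Char 6 ('F'): step: R->3, L=4; F->plug->F->R->A->L->G->refl->C->L'->G->R'->B->plug->B
Char 7 ('H'): step: R->4, L=4; H->plug->G->R->D->L->D->refl->B->L'->H->R'->E->plug->C
Char 8 ('G'): step: R->5, L=4; G->plug->H->R->E->L->F->refl->A->L'->C->R'->F->plug->F
Char 9 ('C'): step: R->6, L=4; C->plug->E->R->B->L->E->refl->H->L'->F->R'->C->plug->E
Char 10 ('B'): step: R->7, L=4; B->plug->B->R->E->L->F->refl->A->L'->C->R'->F->plug->F
Final: ciphertext=HDDGDBCFEF, RIGHT=7, LEFT=4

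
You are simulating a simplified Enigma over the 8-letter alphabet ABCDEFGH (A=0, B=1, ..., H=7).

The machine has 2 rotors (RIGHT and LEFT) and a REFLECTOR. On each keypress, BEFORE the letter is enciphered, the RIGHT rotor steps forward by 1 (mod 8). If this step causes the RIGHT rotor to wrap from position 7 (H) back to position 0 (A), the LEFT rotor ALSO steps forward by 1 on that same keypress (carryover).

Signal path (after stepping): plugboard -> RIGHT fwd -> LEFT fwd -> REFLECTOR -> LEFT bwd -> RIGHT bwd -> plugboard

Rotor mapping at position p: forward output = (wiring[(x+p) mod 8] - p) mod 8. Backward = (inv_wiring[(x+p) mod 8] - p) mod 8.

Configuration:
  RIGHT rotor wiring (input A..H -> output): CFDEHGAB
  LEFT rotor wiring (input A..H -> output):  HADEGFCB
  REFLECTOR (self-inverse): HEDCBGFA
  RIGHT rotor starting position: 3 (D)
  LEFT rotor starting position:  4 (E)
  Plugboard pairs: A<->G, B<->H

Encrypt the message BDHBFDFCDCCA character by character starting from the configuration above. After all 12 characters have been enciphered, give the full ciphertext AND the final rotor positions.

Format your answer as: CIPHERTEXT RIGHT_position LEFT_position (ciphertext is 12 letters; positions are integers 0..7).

Answer: CGGEAAHHFHHG 7 5

Derivation:
Char 1 ('B'): step: R->4, L=4; B->plug->H->R->A->L->C->refl->D->L'->E->R'->C->plug->C
Char 2 ('D'): step: R->5, L=4; D->plug->D->R->F->L->E->refl->B->L'->B->R'->A->plug->G
Char 3 ('H'): step: R->6, L=4; H->plug->B->R->D->L->F->refl->G->L'->C->R'->A->plug->G
Char 4 ('B'): step: R->7, L=4; B->plug->H->R->B->L->B->refl->E->L'->F->R'->E->plug->E
Char 5 ('F'): step: R->0, L->5 (L advanced); F->plug->F->R->G->L->H->refl->A->L'->A->R'->G->plug->A
Char 6 ('D'): step: R->1, L=5; D->plug->D->R->G->L->H->refl->A->L'->A->R'->G->plug->A
Char 7 ('F'): step: R->2, L=5; F->plug->F->R->H->L->B->refl->E->L'->C->R'->B->plug->H
Char 8 ('C'): step: R->3, L=5; C->plug->C->R->D->L->C->refl->D->L'->E->R'->B->plug->H
Char 9 ('D'): step: R->4, L=5; D->plug->D->R->F->L->G->refl->F->L'->B->R'->F->plug->F
Char 10 ('C'): step: R->5, L=5; C->plug->C->R->E->L->D->refl->C->L'->D->R'->B->plug->H
Char 11 ('C'): step: R->6, L=5; C->plug->C->R->E->L->D->refl->C->L'->D->R'->B->plug->H
Char 12 ('A'): step: R->7, L=5; A->plug->G->R->H->L->B->refl->E->L'->C->R'->A->plug->G
Final: ciphertext=CGGEAAHHFHHG, RIGHT=7, LEFT=5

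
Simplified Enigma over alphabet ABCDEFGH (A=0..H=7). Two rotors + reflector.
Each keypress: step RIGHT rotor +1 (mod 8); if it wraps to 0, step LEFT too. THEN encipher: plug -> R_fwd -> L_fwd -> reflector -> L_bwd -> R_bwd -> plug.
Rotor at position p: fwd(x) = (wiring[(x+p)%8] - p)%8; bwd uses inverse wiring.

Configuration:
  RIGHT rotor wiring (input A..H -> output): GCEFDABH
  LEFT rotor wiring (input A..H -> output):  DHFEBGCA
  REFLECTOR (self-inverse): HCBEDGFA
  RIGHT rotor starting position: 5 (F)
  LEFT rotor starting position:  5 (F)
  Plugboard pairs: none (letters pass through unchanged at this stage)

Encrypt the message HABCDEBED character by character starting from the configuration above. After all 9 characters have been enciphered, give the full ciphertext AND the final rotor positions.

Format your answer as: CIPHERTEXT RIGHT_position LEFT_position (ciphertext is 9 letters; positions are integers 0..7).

Answer: FFDEHGACF 6 6

Derivation:
Char 1 ('H'): step: R->6, L=5; H->plug->H->R->C->L->D->refl->E->L'->H->R'->F->plug->F
Char 2 ('A'): step: R->7, L=5; A->plug->A->R->A->L->B->refl->C->L'->E->R'->F->plug->F
Char 3 ('B'): step: R->0, L->6 (L advanced); B->plug->B->R->C->L->F->refl->G->L'->F->R'->D->plug->D
Char 4 ('C'): step: R->1, L=6; C->plug->C->R->E->L->H->refl->A->L'->H->R'->E->plug->E
Char 5 ('D'): step: R->2, L=6; D->plug->D->R->G->L->D->refl->E->L'->A->R'->H->plug->H
Char 6 ('E'): step: R->3, L=6; E->plug->E->R->E->L->H->refl->A->L'->H->R'->G->plug->G
Char 7 ('B'): step: R->4, L=6; B->plug->B->R->E->L->H->refl->A->L'->H->R'->A->plug->A
Char 8 ('E'): step: R->5, L=6; E->plug->E->R->F->L->G->refl->F->L'->C->R'->C->plug->C
Char 9 ('D'): step: R->6, L=6; D->plug->D->R->E->L->H->refl->A->L'->H->R'->F->plug->F
Final: ciphertext=FFDEHGACF, RIGHT=6, LEFT=6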